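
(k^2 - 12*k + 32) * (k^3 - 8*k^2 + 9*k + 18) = k^5 - 20*k^4 + 137*k^3 - 346*k^2 + 72*k + 576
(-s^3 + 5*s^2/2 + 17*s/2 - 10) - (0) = -s^3 + 5*s^2/2 + 17*s/2 - 10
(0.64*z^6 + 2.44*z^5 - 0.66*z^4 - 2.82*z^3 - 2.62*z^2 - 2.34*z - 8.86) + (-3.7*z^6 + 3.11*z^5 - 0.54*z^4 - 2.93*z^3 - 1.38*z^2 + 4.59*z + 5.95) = -3.06*z^6 + 5.55*z^5 - 1.2*z^4 - 5.75*z^3 - 4.0*z^2 + 2.25*z - 2.91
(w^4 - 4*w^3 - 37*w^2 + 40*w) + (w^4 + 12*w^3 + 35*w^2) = 2*w^4 + 8*w^3 - 2*w^2 + 40*w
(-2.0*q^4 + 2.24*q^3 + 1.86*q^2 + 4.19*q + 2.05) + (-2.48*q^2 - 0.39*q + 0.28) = -2.0*q^4 + 2.24*q^3 - 0.62*q^2 + 3.8*q + 2.33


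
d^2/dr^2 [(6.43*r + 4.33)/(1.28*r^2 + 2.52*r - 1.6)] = ((2.56*r + 2.52)*(5.12*r + 5.04)*(6.43*r + 4.33) - (49.3824*r + 43.492)*(1.28*r^2 + 2.52*r - 1.6))/(1.28*r^2 + 2.52*r - 1.6)^3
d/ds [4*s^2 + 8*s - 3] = 8*s + 8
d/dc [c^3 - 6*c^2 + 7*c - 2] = 3*c^2 - 12*c + 7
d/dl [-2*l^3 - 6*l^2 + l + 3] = -6*l^2 - 12*l + 1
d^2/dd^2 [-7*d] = 0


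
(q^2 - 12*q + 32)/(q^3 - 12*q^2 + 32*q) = 1/q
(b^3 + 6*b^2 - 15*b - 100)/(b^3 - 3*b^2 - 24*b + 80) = (b + 5)/(b - 4)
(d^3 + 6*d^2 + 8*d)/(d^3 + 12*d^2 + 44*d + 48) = d/(d + 6)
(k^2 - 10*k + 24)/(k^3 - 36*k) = (k - 4)/(k*(k + 6))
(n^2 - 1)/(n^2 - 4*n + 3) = (n + 1)/(n - 3)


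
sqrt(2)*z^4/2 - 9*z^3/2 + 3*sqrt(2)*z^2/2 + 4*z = z*(z - 4*sqrt(2))*(z - sqrt(2))*(sqrt(2)*z/2 + 1/2)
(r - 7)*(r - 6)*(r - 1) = r^3 - 14*r^2 + 55*r - 42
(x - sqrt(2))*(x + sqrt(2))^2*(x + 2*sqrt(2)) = x^4 + 3*sqrt(2)*x^3 + 2*x^2 - 6*sqrt(2)*x - 8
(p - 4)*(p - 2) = p^2 - 6*p + 8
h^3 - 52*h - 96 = (h - 8)*(h + 2)*(h + 6)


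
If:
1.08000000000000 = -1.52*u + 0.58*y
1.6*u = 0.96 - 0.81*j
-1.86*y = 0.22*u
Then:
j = 2.53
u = -0.68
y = 0.08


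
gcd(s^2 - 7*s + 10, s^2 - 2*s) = s - 2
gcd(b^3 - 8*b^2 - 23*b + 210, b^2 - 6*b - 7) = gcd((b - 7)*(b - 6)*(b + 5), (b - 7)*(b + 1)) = b - 7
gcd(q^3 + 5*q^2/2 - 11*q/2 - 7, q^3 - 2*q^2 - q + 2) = q^2 - q - 2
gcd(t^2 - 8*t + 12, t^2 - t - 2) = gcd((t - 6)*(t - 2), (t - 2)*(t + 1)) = t - 2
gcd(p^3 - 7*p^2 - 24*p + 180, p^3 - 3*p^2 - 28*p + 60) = p^2 - p - 30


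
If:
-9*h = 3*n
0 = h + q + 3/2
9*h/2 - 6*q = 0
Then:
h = -6/7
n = 18/7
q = -9/14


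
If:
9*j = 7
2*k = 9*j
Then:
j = 7/9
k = 7/2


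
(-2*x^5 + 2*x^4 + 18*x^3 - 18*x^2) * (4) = -8*x^5 + 8*x^4 + 72*x^3 - 72*x^2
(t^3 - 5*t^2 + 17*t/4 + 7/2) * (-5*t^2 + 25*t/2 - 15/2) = -5*t^5 + 75*t^4/2 - 365*t^3/4 + 585*t^2/8 + 95*t/8 - 105/4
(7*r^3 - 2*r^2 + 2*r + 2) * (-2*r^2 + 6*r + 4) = -14*r^5 + 46*r^4 + 12*r^3 + 20*r + 8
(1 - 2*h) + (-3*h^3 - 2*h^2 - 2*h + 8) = -3*h^3 - 2*h^2 - 4*h + 9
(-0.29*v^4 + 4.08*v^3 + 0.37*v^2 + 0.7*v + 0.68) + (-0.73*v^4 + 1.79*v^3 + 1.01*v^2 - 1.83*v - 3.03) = -1.02*v^4 + 5.87*v^3 + 1.38*v^2 - 1.13*v - 2.35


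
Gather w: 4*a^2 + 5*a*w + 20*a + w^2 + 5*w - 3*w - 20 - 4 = 4*a^2 + 20*a + w^2 + w*(5*a + 2) - 24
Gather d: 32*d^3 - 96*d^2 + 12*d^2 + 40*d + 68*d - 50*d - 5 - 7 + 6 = 32*d^3 - 84*d^2 + 58*d - 6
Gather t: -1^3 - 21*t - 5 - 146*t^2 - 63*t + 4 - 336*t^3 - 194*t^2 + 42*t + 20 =-336*t^3 - 340*t^2 - 42*t + 18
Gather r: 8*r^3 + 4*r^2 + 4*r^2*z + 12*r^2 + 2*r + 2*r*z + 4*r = 8*r^3 + r^2*(4*z + 16) + r*(2*z + 6)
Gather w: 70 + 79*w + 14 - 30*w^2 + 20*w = -30*w^2 + 99*w + 84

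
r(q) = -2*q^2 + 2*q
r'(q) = 2 - 4*q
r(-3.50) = -31.50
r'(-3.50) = 16.00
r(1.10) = -0.22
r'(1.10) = -2.40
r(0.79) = 0.33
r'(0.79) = -1.16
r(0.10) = 0.18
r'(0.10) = 1.60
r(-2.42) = -16.55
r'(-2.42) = 11.68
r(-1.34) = -6.27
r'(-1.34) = 7.36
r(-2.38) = -16.09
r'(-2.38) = 11.52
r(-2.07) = -12.71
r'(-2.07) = 10.28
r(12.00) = -264.00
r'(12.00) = -46.00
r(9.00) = -144.00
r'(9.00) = -34.00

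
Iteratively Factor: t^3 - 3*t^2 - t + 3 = (t - 3)*(t^2 - 1) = (t - 3)*(t - 1)*(t + 1)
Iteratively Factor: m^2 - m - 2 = (m + 1)*(m - 2)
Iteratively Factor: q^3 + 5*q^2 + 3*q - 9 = (q - 1)*(q^2 + 6*q + 9) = (q - 1)*(q + 3)*(q + 3)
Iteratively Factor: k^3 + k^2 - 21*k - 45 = (k - 5)*(k^2 + 6*k + 9) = (k - 5)*(k + 3)*(k + 3)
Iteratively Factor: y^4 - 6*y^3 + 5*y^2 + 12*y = (y - 3)*(y^3 - 3*y^2 - 4*y) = (y - 4)*(y - 3)*(y^2 + y) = y*(y - 4)*(y - 3)*(y + 1)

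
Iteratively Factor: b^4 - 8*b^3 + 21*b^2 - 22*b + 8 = (b - 4)*(b^3 - 4*b^2 + 5*b - 2) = (b - 4)*(b - 1)*(b^2 - 3*b + 2) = (b - 4)*(b - 2)*(b - 1)*(b - 1)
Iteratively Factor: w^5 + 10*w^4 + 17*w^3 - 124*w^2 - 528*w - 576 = (w - 4)*(w^4 + 14*w^3 + 73*w^2 + 168*w + 144) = (w - 4)*(w + 3)*(w^3 + 11*w^2 + 40*w + 48) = (w - 4)*(w + 3)^2*(w^2 + 8*w + 16) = (w - 4)*(w + 3)^2*(w + 4)*(w + 4)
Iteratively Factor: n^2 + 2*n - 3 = (n - 1)*(n + 3)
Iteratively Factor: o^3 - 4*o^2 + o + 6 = (o - 3)*(o^2 - o - 2) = (o - 3)*(o - 2)*(o + 1)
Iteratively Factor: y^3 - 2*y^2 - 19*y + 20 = (y + 4)*(y^2 - 6*y + 5) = (y - 5)*(y + 4)*(y - 1)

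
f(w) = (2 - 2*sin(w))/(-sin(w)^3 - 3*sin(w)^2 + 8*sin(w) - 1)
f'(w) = (2 - 2*sin(w))*(3*sin(w)^2*cos(w) + 6*sin(w)*cos(w) - 8*cos(w))/(-sin(w)^3 - 3*sin(w)^2 + 8*sin(w) - 1)^2 - 2*cos(w)/(-sin(w)^3 - 3*sin(w)^2 + 8*sin(w) - 1) = 2*(-2*sin(w)^3 + 6*sin(w) - 7)*cos(w)/(sin(w)^3 + 3*sin(w)^2 - 8*sin(w) + 1)^2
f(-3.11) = -1.64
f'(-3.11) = 9.12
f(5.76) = -0.53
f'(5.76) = -0.53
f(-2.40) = -0.45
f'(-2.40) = 0.28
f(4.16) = -0.40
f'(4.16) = 0.13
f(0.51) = 0.49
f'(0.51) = -1.75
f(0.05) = -3.13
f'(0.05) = -36.23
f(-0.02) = -1.76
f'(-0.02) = -10.56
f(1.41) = 0.01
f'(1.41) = -0.11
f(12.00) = -0.51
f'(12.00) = -0.46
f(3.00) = 25.87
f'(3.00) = 2765.43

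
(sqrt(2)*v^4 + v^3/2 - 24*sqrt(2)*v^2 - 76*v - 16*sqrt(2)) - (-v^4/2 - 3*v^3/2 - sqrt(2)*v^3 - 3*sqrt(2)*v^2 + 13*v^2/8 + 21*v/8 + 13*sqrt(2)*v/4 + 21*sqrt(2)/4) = v^4/2 + sqrt(2)*v^4 + sqrt(2)*v^3 + 2*v^3 - 21*sqrt(2)*v^2 - 13*v^2/8 - 629*v/8 - 13*sqrt(2)*v/4 - 85*sqrt(2)/4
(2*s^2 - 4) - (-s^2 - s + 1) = 3*s^2 + s - 5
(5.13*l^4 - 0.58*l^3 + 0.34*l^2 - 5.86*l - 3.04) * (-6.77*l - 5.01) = -34.7301*l^5 - 21.7747*l^4 + 0.604*l^3 + 37.9688*l^2 + 49.9394*l + 15.2304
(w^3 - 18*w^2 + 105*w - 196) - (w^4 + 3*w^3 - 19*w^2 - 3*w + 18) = -w^4 - 2*w^3 + w^2 + 108*w - 214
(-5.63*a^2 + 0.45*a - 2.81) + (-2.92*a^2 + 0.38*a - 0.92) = -8.55*a^2 + 0.83*a - 3.73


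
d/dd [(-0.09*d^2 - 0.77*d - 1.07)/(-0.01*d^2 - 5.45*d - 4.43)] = (0.4828*d^2 + 0.776*d - 2.4204)/(0.0001*d^4 + 0.109*d^3 + 29.7911*d^2 + 48.287*d + 19.6249)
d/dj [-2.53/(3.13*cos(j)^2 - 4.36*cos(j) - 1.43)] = (11.0308 - 15.8378*cos(j))*sin(j)/(-3.13*cos(j)^2 + 4.36*cos(j) + 1.43)^2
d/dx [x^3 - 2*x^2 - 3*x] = 3*x^2 - 4*x - 3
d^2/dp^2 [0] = 0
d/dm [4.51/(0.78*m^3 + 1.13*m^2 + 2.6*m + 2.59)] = (-10.5534*m^2 - 10.1926*m - 11.726)/(0.78*m^3 + 1.13*m^2 + 2.6*m + 2.59)^2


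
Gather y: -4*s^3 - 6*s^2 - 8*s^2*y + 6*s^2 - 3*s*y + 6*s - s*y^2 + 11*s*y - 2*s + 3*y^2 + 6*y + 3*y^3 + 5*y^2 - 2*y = -4*s^3 + 4*s + 3*y^3 + y^2*(8 - s) + y*(-8*s^2 + 8*s + 4)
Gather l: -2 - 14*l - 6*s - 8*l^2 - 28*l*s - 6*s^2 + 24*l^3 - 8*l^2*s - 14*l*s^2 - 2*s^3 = 24*l^3 + l^2*(-8*s - 8) + l*(-14*s^2 - 28*s - 14) - 2*s^3 - 6*s^2 - 6*s - 2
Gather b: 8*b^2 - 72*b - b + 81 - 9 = 8*b^2 - 73*b + 72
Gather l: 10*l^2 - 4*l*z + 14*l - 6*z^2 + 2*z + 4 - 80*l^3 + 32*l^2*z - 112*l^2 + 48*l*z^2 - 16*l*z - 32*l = -80*l^3 + l^2*(32*z - 102) + l*(48*z^2 - 20*z - 18) - 6*z^2 + 2*z + 4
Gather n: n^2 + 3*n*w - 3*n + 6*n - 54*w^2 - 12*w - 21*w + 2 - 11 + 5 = n^2 + n*(3*w + 3) - 54*w^2 - 33*w - 4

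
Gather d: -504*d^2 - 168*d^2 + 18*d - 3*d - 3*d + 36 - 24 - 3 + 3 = -672*d^2 + 12*d + 12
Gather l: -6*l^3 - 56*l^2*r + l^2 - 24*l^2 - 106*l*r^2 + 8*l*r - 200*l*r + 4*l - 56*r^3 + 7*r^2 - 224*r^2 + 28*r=-6*l^3 + l^2*(-56*r - 23) + l*(-106*r^2 - 192*r + 4) - 56*r^3 - 217*r^2 + 28*r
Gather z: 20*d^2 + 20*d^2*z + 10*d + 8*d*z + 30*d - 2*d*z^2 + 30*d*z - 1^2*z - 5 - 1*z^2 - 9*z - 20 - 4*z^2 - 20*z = 20*d^2 + 40*d + z^2*(-2*d - 5) + z*(20*d^2 + 38*d - 30) - 25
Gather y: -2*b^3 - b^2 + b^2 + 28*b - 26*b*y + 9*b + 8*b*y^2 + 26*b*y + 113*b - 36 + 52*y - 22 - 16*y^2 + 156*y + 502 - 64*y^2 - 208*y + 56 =-2*b^3 + 150*b + y^2*(8*b - 80) + 500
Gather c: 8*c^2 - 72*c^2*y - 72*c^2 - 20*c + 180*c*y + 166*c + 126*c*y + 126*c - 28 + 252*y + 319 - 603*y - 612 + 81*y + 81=c^2*(-72*y - 64) + c*(306*y + 272) - 270*y - 240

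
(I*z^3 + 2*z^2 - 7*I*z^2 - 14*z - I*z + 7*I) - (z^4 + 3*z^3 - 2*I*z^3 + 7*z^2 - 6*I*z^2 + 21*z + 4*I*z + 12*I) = -z^4 - 3*z^3 + 3*I*z^3 - 5*z^2 - I*z^2 - 35*z - 5*I*z - 5*I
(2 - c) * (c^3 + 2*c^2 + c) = -c^4 + 3*c^2 + 2*c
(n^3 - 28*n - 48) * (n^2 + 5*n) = n^5 + 5*n^4 - 28*n^3 - 188*n^2 - 240*n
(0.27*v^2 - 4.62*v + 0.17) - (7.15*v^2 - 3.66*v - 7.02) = -6.88*v^2 - 0.96*v + 7.19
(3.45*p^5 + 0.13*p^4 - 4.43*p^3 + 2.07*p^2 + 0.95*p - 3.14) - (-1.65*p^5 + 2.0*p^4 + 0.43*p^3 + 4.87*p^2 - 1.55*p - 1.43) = 5.1*p^5 - 1.87*p^4 - 4.86*p^3 - 2.8*p^2 + 2.5*p - 1.71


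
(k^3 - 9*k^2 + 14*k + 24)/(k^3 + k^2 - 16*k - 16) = (k - 6)/(k + 4)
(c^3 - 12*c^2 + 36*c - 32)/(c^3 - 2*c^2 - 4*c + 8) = (c - 8)/(c + 2)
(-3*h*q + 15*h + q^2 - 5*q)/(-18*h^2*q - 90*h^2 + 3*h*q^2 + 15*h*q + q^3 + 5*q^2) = (q - 5)/(6*h*q + 30*h + q^2 + 5*q)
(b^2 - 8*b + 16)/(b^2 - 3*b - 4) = (b - 4)/(b + 1)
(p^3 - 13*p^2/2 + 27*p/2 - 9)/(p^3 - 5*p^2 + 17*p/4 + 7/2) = 2*(2*p^2 - 9*p + 9)/(4*p^2 - 12*p - 7)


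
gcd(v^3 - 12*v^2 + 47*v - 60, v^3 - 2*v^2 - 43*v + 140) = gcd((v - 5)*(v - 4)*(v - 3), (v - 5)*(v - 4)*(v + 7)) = v^2 - 9*v + 20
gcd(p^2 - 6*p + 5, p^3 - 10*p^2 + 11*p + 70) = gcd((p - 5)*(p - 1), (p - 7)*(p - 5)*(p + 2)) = p - 5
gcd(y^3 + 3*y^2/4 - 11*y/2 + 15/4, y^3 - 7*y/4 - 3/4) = 1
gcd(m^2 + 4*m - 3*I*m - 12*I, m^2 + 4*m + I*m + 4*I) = m + 4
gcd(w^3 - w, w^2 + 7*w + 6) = w + 1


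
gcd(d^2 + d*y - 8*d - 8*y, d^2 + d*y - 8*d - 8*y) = d^2 + d*y - 8*d - 8*y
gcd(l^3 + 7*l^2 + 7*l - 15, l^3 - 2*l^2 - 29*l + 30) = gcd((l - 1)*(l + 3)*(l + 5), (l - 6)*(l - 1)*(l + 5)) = l^2 + 4*l - 5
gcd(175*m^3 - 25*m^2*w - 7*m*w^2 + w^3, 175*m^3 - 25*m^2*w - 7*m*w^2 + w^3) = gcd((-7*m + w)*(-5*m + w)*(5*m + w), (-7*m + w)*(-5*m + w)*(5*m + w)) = 175*m^3 - 25*m^2*w - 7*m*w^2 + w^3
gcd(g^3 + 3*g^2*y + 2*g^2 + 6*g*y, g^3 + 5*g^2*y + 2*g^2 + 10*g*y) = g^2 + 2*g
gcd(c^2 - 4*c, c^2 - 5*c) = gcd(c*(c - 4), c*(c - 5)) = c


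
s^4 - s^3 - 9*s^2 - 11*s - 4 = (s - 4)*(s + 1)^3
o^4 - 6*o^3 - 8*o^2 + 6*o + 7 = (o - 7)*(o - 1)*(o + 1)^2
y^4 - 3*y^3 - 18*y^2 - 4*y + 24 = (y - 6)*(y - 1)*(y + 2)^2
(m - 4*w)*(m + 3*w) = m^2 - m*w - 12*w^2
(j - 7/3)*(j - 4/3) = j^2 - 11*j/3 + 28/9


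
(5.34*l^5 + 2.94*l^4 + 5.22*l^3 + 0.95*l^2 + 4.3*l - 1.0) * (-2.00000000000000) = -10.68*l^5 - 5.88*l^4 - 10.44*l^3 - 1.9*l^2 - 8.6*l + 2.0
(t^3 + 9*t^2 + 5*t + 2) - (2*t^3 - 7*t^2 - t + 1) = -t^3 + 16*t^2 + 6*t + 1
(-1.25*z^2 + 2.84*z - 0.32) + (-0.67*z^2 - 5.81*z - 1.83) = -1.92*z^2 - 2.97*z - 2.15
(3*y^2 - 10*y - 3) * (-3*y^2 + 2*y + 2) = -9*y^4 + 36*y^3 - 5*y^2 - 26*y - 6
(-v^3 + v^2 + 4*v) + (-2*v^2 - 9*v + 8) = -v^3 - v^2 - 5*v + 8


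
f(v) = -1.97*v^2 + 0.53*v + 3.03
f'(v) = 0.53 - 3.94*v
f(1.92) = -3.21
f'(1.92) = -7.03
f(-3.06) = -17.04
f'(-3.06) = 12.59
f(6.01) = -64.94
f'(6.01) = -23.15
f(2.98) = -12.88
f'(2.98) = -11.21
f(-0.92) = 0.87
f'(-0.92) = 4.15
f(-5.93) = -69.39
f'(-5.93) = 23.89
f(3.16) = -14.97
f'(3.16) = -11.92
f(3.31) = -16.80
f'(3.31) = -12.51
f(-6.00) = -71.07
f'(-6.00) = 24.17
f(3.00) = -13.11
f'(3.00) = -11.29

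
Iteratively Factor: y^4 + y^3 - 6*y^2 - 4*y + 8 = (y - 1)*(y^3 + 2*y^2 - 4*y - 8) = (y - 1)*(y + 2)*(y^2 - 4) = (y - 1)*(y + 2)^2*(y - 2)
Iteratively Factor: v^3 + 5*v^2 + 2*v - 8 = (v + 4)*(v^2 + v - 2) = (v - 1)*(v + 4)*(v + 2)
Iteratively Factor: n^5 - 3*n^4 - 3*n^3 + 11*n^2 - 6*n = (n + 2)*(n^4 - 5*n^3 + 7*n^2 - 3*n) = n*(n + 2)*(n^3 - 5*n^2 + 7*n - 3) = n*(n - 1)*(n + 2)*(n^2 - 4*n + 3) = n*(n - 1)^2*(n + 2)*(n - 3)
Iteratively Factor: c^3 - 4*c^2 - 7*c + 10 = (c - 1)*(c^2 - 3*c - 10) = (c - 5)*(c - 1)*(c + 2)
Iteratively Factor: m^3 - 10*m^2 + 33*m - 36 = (m - 3)*(m^2 - 7*m + 12) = (m - 4)*(m - 3)*(m - 3)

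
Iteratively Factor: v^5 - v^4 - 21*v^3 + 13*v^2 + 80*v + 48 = (v + 1)*(v^4 - 2*v^3 - 19*v^2 + 32*v + 48) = (v + 1)*(v + 4)*(v^3 - 6*v^2 + 5*v + 12) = (v + 1)^2*(v + 4)*(v^2 - 7*v + 12) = (v - 3)*(v + 1)^2*(v + 4)*(v - 4)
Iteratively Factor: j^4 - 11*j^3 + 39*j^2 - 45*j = (j)*(j^3 - 11*j^2 + 39*j - 45) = j*(j - 3)*(j^2 - 8*j + 15) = j*(j - 3)^2*(j - 5)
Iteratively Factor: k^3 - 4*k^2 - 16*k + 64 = (k - 4)*(k^2 - 16) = (k - 4)^2*(k + 4)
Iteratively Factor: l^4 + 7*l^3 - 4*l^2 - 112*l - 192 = (l + 4)*(l^3 + 3*l^2 - 16*l - 48) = (l + 3)*(l + 4)*(l^2 - 16) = (l - 4)*(l + 3)*(l + 4)*(l + 4)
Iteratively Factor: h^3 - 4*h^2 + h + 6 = (h + 1)*(h^2 - 5*h + 6) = (h - 2)*(h + 1)*(h - 3)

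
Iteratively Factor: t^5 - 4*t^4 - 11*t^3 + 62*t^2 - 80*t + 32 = (t - 4)*(t^4 - 11*t^2 + 18*t - 8) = (t - 4)*(t - 2)*(t^3 + 2*t^2 - 7*t + 4) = (t - 4)*(t - 2)*(t + 4)*(t^2 - 2*t + 1) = (t - 4)*(t - 2)*(t - 1)*(t + 4)*(t - 1)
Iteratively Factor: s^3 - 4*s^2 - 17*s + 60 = (s - 5)*(s^2 + s - 12) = (s - 5)*(s - 3)*(s + 4)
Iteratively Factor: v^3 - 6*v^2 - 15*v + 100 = (v - 5)*(v^2 - v - 20) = (v - 5)^2*(v + 4)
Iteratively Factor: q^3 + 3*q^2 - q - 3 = (q + 1)*(q^2 + 2*q - 3) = (q - 1)*(q + 1)*(q + 3)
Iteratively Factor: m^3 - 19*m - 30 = (m - 5)*(m^2 + 5*m + 6) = (m - 5)*(m + 2)*(m + 3)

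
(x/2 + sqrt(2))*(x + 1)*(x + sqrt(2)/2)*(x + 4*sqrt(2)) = x^4/2 + x^3/2 + 13*sqrt(2)*x^3/4 + 13*sqrt(2)*x^2/4 + 11*x^2 + 4*sqrt(2)*x + 11*x + 4*sqrt(2)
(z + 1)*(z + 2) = z^2 + 3*z + 2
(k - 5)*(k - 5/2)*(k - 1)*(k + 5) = k^4 - 7*k^3/2 - 45*k^2/2 + 175*k/2 - 125/2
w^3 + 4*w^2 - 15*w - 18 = (w - 3)*(w + 1)*(w + 6)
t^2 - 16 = (t - 4)*(t + 4)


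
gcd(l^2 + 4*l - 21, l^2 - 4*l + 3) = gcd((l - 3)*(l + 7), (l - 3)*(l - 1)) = l - 3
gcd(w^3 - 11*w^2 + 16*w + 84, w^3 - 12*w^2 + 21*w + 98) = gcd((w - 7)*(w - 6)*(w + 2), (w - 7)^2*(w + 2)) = w^2 - 5*w - 14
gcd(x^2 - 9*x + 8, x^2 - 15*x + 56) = x - 8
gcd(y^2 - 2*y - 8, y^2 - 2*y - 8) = y^2 - 2*y - 8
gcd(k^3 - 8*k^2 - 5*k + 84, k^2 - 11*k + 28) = k^2 - 11*k + 28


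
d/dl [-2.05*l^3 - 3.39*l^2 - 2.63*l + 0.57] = -6.15*l^2 - 6.78*l - 2.63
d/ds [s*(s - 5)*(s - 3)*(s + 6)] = 4*s^3 - 6*s^2 - 66*s + 90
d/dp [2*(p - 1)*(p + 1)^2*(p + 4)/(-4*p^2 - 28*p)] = (-p^5 - 13*p^4 - 35*p^3 - 13*p^2 - 4*p - 14)/(p^2*(p^2 + 14*p + 49))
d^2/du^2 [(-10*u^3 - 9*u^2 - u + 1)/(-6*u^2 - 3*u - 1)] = 6*(-32*u^3 - 60*u^2 - 14*u + 1)/(216*u^6 + 324*u^5 + 270*u^4 + 135*u^3 + 45*u^2 + 9*u + 1)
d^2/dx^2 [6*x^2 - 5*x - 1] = 12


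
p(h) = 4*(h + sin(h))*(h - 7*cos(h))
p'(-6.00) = -167.38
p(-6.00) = 291.09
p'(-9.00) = 70.03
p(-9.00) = 98.72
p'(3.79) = -33.53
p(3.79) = 119.41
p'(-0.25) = -53.93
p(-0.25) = 13.99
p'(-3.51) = -43.55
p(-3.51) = -38.05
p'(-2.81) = 16.87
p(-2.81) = -47.77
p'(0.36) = -38.07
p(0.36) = -17.64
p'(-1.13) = 19.89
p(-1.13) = 33.50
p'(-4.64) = -131.64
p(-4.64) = 60.23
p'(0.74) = 1.56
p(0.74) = -25.06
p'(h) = 4*(h + sin(h))*(7*sin(h) + 1) + 4*(h - 7*cos(h))*(cos(h) + 1)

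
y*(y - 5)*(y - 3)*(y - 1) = y^4 - 9*y^3 + 23*y^2 - 15*y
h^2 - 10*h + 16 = (h - 8)*(h - 2)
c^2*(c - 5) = c^3 - 5*c^2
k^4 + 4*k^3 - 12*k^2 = k^2*(k - 2)*(k + 6)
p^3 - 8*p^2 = p^2*(p - 8)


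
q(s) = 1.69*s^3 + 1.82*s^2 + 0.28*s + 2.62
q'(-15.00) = 1086.43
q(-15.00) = -5295.83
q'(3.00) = 56.83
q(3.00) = 65.47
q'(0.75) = 5.86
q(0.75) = 4.57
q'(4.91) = 140.38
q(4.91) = 247.92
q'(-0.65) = 0.06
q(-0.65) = 2.74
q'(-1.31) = 4.21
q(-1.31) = 1.58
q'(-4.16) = 72.88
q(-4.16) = -88.71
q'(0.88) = 7.41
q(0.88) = 5.43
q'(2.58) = 43.42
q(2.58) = 44.48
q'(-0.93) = 1.28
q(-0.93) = 2.57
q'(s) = 5.07*s^2 + 3.64*s + 0.28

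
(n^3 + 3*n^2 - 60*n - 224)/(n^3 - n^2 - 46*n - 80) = (n^2 + 11*n + 28)/(n^2 + 7*n + 10)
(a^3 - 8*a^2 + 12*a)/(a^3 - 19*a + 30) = a*(a - 6)/(a^2 + 2*a - 15)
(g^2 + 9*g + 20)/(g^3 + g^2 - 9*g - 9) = (g^2 + 9*g + 20)/(g^3 + g^2 - 9*g - 9)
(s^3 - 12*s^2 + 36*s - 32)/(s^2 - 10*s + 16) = s - 2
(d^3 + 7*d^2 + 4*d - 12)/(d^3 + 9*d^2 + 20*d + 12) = (d - 1)/(d + 1)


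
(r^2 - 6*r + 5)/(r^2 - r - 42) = (-r^2 + 6*r - 5)/(-r^2 + r + 42)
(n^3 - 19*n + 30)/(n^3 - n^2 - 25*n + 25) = (n^2 - 5*n + 6)/(n^2 - 6*n + 5)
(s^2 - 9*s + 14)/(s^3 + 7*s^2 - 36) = (s - 7)/(s^2 + 9*s + 18)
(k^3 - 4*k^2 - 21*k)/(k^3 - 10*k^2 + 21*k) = (k + 3)/(k - 3)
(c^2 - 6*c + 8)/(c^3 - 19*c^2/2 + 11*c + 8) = 2*(c - 4)/(2*c^2 - 15*c - 8)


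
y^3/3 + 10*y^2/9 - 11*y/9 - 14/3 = (y/3 + 1)*(y - 2)*(y + 7/3)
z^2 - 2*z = z*(z - 2)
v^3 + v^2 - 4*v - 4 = (v - 2)*(v + 1)*(v + 2)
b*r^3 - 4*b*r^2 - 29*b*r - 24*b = (r - 8)*(r + 3)*(b*r + b)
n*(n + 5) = n^2 + 5*n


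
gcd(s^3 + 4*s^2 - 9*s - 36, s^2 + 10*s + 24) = s + 4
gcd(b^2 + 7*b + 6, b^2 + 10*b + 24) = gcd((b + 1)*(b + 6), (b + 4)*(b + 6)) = b + 6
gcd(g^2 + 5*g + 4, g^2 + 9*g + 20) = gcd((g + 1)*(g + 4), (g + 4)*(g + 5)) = g + 4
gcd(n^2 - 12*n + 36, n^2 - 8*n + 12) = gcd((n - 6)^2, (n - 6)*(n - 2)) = n - 6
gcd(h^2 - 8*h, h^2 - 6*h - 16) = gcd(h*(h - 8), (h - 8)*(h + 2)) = h - 8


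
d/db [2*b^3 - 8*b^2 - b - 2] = 6*b^2 - 16*b - 1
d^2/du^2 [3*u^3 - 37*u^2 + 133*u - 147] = 18*u - 74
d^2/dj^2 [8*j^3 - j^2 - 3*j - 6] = 48*j - 2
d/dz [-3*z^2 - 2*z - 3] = -6*z - 2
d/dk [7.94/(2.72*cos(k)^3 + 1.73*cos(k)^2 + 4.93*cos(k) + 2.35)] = (64.7904*cos(k)^2 + 27.4724*cos(k) + 39.1442)*sin(k)/(2.72*cos(k)^3 + 1.73*cos(k)^2 + 4.93*cos(k) + 2.35)^2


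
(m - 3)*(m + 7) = m^2 + 4*m - 21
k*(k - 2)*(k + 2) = k^3 - 4*k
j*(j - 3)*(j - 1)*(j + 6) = j^4 + 2*j^3 - 21*j^2 + 18*j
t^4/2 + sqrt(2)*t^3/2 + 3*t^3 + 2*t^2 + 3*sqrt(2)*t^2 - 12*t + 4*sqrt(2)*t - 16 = (t/2 + sqrt(2))*(t + 2)*(t + 4)*(t - sqrt(2))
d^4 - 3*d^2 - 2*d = d*(d - 2)*(d + 1)^2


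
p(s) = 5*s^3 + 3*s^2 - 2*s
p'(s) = 15*s^2 + 6*s - 2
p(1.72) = 30.88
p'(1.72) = 52.70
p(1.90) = 41.32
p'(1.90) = 63.55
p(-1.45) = -6.04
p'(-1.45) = 20.84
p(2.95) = 148.57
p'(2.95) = 146.24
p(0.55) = 0.64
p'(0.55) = 5.84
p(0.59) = 0.89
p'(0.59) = 6.76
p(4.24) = 426.58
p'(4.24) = 293.10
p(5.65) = 986.28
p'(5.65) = 510.74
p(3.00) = 156.00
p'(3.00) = 151.00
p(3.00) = 156.00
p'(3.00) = 151.00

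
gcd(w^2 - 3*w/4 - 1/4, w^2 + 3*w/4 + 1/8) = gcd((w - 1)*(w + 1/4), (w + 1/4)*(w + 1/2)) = w + 1/4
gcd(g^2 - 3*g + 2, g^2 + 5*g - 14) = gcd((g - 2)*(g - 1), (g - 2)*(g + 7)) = g - 2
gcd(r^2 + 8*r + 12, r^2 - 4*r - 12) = r + 2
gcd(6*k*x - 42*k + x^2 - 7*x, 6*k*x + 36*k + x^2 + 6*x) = 6*k + x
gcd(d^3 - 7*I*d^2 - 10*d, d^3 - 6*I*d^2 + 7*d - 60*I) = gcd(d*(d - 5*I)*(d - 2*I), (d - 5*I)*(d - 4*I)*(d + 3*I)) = d - 5*I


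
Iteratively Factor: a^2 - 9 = (a - 3)*(a + 3)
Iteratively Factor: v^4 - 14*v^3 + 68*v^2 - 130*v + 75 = (v - 5)*(v^3 - 9*v^2 + 23*v - 15) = (v - 5)*(v - 3)*(v^2 - 6*v + 5) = (v - 5)^2*(v - 3)*(v - 1)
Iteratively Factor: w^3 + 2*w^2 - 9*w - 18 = (w + 3)*(w^2 - w - 6) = (w + 2)*(w + 3)*(w - 3)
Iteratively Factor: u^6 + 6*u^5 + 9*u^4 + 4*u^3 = (u + 1)*(u^5 + 5*u^4 + 4*u^3) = u*(u + 1)*(u^4 + 5*u^3 + 4*u^2) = u^2*(u + 1)*(u^3 + 5*u^2 + 4*u) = u^2*(u + 1)^2*(u^2 + 4*u) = u^3*(u + 1)^2*(u + 4)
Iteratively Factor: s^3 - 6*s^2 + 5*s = (s - 5)*(s^2 - s) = (s - 5)*(s - 1)*(s)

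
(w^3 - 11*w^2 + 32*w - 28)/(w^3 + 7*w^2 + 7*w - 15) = (w^3 - 11*w^2 + 32*w - 28)/(w^3 + 7*w^2 + 7*w - 15)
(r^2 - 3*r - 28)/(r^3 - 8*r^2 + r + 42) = (r + 4)/(r^2 - r - 6)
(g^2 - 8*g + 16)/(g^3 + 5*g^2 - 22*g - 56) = (g - 4)/(g^2 + 9*g + 14)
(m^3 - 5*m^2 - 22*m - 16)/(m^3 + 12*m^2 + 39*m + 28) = (m^2 - 6*m - 16)/(m^2 + 11*m + 28)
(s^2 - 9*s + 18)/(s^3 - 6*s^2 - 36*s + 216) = (s - 3)/(s^2 - 36)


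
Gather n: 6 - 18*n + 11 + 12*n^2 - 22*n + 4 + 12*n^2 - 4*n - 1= 24*n^2 - 44*n + 20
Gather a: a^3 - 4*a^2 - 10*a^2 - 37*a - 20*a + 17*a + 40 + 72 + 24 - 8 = a^3 - 14*a^2 - 40*a + 128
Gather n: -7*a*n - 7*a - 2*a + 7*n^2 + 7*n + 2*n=-9*a + 7*n^2 + n*(9 - 7*a)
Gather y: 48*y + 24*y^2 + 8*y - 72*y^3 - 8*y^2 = -72*y^3 + 16*y^2 + 56*y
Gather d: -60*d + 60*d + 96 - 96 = 0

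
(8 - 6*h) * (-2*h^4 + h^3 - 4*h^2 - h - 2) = 12*h^5 - 22*h^4 + 32*h^3 - 26*h^2 + 4*h - 16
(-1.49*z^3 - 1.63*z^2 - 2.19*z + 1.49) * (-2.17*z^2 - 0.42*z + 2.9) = 3.2333*z^5 + 4.1629*z^4 + 1.1159*z^3 - 7.0405*z^2 - 6.9768*z + 4.321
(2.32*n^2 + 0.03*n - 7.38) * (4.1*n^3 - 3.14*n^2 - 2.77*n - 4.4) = 9.512*n^5 - 7.1618*n^4 - 36.7786*n^3 + 12.8821*n^2 + 20.3106*n + 32.472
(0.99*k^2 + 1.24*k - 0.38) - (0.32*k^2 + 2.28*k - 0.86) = 0.67*k^2 - 1.04*k + 0.48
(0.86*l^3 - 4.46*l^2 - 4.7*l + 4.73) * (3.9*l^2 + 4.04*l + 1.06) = 3.354*l^5 - 13.9196*l^4 - 35.4368*l^3 - 5.2686*l^2 + 14.1272*l + 5.0138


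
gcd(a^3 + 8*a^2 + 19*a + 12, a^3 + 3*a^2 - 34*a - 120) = a + 4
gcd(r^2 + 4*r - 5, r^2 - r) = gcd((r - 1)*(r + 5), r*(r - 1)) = r - 1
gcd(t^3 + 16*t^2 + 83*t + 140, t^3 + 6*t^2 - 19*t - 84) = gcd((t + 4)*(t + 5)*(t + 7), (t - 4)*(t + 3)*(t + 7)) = t + 7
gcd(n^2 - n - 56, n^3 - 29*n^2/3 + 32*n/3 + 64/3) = n - 8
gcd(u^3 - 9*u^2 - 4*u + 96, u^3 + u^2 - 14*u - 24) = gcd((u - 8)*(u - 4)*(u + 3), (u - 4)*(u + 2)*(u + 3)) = u^2 - u - 12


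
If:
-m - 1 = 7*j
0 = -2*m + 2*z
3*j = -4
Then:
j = -4/3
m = 25/3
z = 25/3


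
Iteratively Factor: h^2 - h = (h - 1)*(h)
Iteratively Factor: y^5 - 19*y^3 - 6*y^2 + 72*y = (y - 2)*(y^4 + 2*y^3 - 15*y^2 - 36*y) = (y - 2)*(y + 3)*(y^3 - y^2 - 12*y) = y*(y - 2)*(y + 3)*(y^2 - y - 12) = y*(y - 4)*(y - 2)*(y + 3)*(y + 3)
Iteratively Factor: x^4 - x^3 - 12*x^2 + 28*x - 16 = (x - 2)*(x^3 + x^2 - 10*x + 8) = (x - 2)^2*(x^2 + 3*x - 4) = (x - 2)^2*(x - 1)*(x + 4)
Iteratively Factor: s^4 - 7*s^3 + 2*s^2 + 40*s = (s + 2)*(s^3 - 9*s^2 + 20*s) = (s - 4)*(s + 2)*(s^2 - 5*s) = (s - 5)*(s - 4)*(s + 2)*(s)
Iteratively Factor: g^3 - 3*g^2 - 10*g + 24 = (g - 2)*(g^2 - g - 12) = (g - 2)*(g + 3)*(g - 4)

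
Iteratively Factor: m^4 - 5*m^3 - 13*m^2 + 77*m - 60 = (m - 1)*(m^3 - 4*m^2 - 17*m + 60) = (m - 3)*(m - 1)*(m^2 - m - 20) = (m - 5)*(m - 3)*(m - 1)*(m + 4)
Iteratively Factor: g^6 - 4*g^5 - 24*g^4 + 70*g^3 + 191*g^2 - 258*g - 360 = (g + 1)*(g^5 - 5*g^4 - 19*g^3 + 89*g^2 + 102*g - 360) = (g - 2)*(g + 1)*(g^4 - 3*g^3 - 25*g^2 + 39*g + 180) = (g - 4)*(g - 2)*(g + 1)*(g^3 + g^2 - 21*g - 45) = (g - 4)*(g - 2)*(g + 1)*(g + 3)*(g^2 - 2*g - 15) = (g - 4)*(g - 2)*(g + 1)*(g + 3)^2*(g - 5)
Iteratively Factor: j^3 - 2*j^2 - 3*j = (j - 3)*(j^2 + j) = (j - 3)*(j + 1)*(j)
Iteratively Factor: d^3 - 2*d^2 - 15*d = (d + 3)*(d^2 - 5*d) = (d - 5)*(d + 3)*(d)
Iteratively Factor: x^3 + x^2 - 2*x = (x)*(x^2 + x - 2) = x*(x - 1)*(x + 2)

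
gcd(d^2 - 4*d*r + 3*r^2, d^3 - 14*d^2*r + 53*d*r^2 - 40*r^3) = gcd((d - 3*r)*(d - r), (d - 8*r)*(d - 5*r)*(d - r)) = -d + r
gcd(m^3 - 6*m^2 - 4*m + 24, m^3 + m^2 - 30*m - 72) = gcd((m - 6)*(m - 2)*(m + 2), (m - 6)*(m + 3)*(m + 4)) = m - 6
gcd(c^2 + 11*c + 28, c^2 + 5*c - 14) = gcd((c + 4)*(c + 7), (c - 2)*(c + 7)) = c + 7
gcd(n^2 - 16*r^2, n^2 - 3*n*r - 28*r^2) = n + 4*r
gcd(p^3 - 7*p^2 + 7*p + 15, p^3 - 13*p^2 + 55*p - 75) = p^2 - 8*p + 15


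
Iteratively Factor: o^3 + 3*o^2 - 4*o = (o + 4)*(o^2 - o) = o*(o + 4)*(o - 1)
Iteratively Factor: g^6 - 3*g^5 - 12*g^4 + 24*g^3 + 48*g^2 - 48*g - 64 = (g - 4)*(g^5 + g^4 - 8*g^3 - 8*g^2 + 16*g + 16) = (g - 4)*(g + 1)*(g^4 - 8*g^2 + 16) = (g - 4)*(g + 1)*(g + 2)*(g^3 - 2*g^2 - 4*g + 8) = (g - 4)*(g - 2)*(g + 1)*(g + 2)*(g^2 - 4) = (g - 4)*(g - 2)*(g + 1)*(g + 2)^2*(g - 2)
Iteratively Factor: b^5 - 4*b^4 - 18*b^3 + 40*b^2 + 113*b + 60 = (b + 1)*(b^4 - 5*b^3 - 13*b^2 + 53*b + 60) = (b - 4)*(b + 1)*(b^3 - b^2 - 17*b - 15) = (b - 4)*(b + 1)*(b + 3)*(b^2 - 4*b - 5) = (b - 4)*(b + 1)^2*(b + 3)*(b - 5)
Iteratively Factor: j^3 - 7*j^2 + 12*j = (j - 3)*(j^2 - 4*j) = (j - 4)*(j - 3)*(j)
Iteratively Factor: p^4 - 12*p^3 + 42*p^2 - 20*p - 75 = (p + 1)*(p^3 - 13*p^2 + 55*p - 75) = (p - 3)*(p + 1)*(p^2 - 10*p + 25) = (p - 5)*(p - 3)*(p + 1)*(p - 5)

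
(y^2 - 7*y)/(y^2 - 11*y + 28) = y/(y - 4)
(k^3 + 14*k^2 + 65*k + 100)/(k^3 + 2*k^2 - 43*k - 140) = (k + 5)/(k - 7)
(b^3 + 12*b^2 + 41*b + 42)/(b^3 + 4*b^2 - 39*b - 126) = (b + 2)/(b - 6)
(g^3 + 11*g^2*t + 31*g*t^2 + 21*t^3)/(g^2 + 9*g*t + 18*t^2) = (g^2 + 8*g*t + 7*t^2)/(g + 6*t)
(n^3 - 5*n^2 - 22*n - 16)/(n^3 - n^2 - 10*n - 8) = (n - 8)/(n - 4)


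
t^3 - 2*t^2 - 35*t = t*(t - 7)*(t + 5)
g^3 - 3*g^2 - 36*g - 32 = (g - 8)*(g + 1)*(g + 4)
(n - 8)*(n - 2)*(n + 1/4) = n^3 - 39*n^2/4 + 27*n/2 + 4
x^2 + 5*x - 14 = (x - 2)*(x + 7)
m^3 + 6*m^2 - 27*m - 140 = (m - 5)*(m + 4)*(m + 7)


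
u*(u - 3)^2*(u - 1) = u^4 - 7*u^3 + 15*u^2 - 9*u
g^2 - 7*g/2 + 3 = (g - 2)*(g - 3/2)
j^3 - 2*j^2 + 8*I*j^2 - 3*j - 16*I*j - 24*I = (j - 3)*(j + 1)*(j + 8*I)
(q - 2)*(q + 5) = q^2 + 3*q - 10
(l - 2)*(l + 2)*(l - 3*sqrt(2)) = l^3 - 3*sqrt(2)*l^2 - 4*l + 12*sqrt(2)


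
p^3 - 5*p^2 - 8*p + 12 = (p - 6)*(p - 1)*(p + 2)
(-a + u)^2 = a^2 - 2*a*u + u^2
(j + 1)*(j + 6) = j^2 + 7*j + 6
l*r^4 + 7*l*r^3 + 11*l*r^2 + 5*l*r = r*(r + 1)*(r + 5)*(l*r + l)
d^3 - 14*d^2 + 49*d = d*(d - 7)^2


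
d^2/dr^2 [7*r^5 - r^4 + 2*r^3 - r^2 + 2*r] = 140*r^3 - 12*r^2 + 12*r - 2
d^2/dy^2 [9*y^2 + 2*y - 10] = 18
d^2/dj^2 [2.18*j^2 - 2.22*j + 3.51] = 4.36000000000000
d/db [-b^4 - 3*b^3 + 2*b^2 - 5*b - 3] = -4*b^3 - 9*b^2 + 4*b - 5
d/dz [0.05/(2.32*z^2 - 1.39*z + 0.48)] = (0.0695 - 0.232*z)/(2.32*z^2 - 1.39*z + 0.48)^2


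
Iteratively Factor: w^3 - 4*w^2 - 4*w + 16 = (w - 4)*(w^2 - 4) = (w - 4)*(w - 2)*(w + 2)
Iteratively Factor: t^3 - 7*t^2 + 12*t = (t - 3)*(t^2 - 4*t) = (t - 4)*(t - 3)*(t)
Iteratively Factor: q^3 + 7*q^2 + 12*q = (q)*(q^2 + 7*q + 12) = q*(q + 3)*(q + 4)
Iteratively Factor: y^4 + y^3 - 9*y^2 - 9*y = (y + 3)*(y^3 - 2*y^2 - 3*y) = (y + 1)*(y + 3)*(y^2 - 3*y) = y*(y + 1)*(y + 3)*(y - 3)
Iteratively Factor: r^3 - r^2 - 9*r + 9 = (r - 3)*(r^2 + 2*r - 3) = (r - 3)*(r + 3)*(r - 1)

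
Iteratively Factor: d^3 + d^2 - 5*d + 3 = (d - 1)*(d^2 + 2*d - 3) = (d - 1)^2*(d + 3)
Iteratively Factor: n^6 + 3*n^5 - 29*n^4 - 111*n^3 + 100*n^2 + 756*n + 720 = (n + 3)*(n^5 - 29*n^3 - 24*n^2 + 172*n + 240) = (n + 2)*(n + 3)*(n^4 - 2*n^3 - 25*n^2 + 26*n + 120) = (n - 3)*(n + 2)*(n + 3)*(n^3 + n^2 - 22*n - 40) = (n - 3)*(n + 2)*(n + 3)*(n + 4)*(n^2 - 3*n - 10) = (n - 3)*(n + 2)^2*(n + 3)*(n + 4)*(n - 5)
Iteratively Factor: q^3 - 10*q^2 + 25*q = (q - 5)*(q^2 - 5*q) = q*(q - 5)*(q - 5)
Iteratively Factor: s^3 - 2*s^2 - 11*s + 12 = (s - 1)*(s^2 - s - 12) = (s - 4)*(s - 1)*(s + 3)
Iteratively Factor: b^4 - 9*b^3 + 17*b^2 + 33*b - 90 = (b - 3)*(b^3 - 6*b^2 - b + 30) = (b - 3)^2*(b^2 - 3*b - 10) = (b - 3)^2*(b + 2)*(b - 5)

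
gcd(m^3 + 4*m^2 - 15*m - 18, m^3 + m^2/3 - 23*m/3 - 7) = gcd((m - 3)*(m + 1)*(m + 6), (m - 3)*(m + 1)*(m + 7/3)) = m^2 - 2*m - 3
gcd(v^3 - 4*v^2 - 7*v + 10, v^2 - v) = v - 1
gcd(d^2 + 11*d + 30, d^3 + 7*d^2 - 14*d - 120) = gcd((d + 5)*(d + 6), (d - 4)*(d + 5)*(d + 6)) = d^2 + 11*d + 30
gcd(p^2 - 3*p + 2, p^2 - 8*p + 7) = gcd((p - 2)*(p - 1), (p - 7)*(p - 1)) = p - 1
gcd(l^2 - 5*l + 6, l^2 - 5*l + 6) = l^2 - 5*l + 6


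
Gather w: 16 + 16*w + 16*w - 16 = 32*w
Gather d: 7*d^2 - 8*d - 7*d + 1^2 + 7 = 7*d^2 - 15*d + 8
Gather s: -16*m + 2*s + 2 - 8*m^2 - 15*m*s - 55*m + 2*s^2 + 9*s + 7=-8*m^2 - 71*m + 2*s^2 + s*(11 - 15*m) + 9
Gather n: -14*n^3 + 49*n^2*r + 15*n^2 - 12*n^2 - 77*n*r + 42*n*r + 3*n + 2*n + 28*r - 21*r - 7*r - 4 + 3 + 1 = -14*n^3 + n^2*(49*r + 3) + n*(5 - 35*r)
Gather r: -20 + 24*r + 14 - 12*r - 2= 12*r - 8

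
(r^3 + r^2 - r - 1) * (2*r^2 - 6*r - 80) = 2*r^5 - 4*r^4 - 88*r^3 - 76*r^2 + 86*r + 80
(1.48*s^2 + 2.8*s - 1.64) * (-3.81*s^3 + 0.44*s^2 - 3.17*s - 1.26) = -5.6388*s^5 - 10.0168*s^4 + 2.7888*s^3 - 11.4624*s^2 + 1.6708*s + 2.0664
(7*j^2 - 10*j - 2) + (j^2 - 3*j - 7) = 8*j^2 - 13*j - 9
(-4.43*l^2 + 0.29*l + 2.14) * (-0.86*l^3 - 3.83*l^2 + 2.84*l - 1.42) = 3.8098*l^5 + 16.7175*l^4 - 15.5323*l^3 - 1.082*l^2 + 5.6658*l - 3.0388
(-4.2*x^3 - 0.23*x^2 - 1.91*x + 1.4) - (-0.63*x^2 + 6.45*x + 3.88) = -4.2*x^3 + 0.4*x^2 - 8.36*x - 2.48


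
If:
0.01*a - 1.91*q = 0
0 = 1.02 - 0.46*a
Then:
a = 2.22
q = 0.01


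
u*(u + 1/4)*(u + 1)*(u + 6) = u^4 + 29*u^3/4 + 31*u^2/4 + 3*u/2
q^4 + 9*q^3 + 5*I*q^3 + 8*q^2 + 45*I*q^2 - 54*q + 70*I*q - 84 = (q + 2)*(q + 7)*(q + 2*I)*(q + 3*I)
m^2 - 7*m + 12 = (m - 4)*(m - 3)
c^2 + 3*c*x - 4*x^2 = (c - x)*(c + 4*x)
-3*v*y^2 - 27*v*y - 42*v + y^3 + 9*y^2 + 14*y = (-3*v + y)*(y + 2)*(y + 7)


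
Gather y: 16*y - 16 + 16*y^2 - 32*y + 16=16*y^2 - 16*y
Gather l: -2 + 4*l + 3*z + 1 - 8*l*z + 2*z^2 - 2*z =l*(4 - 8*z) + 2*z^2 + z - 1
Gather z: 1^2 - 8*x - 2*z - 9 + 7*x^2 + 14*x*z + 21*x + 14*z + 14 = 7*x^2 + 13*x + z*(14*x + 12) + 6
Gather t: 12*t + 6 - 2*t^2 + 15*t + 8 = -2*t^2 + 27*t + 14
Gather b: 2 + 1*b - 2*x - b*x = b*(1 - x) - 2*x + 2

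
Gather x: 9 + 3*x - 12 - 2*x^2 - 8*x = -2*x^2 - 5*x - 3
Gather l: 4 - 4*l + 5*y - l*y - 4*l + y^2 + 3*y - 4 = l*(-y - 8) + y^2 + 8*y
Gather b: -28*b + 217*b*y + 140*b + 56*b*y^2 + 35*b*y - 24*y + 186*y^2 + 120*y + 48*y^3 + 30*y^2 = b*(56*y^2 + 252*y + 112) + 48*y^3 + 216*y^2 + 96*y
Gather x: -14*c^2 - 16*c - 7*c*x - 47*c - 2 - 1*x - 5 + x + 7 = -14*c^2 - 7*c*x - 63*c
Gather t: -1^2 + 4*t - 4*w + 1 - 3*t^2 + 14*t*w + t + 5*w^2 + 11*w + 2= -3*t^2 + t*(14*w + 5) + 5*w^2 + 7*w + 2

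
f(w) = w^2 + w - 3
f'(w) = 2*w + 1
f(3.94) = 16.46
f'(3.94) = 8.88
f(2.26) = 4.37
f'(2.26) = 5.52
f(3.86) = 15.76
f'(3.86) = 8.72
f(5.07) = 27.77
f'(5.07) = 11.14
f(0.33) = -2.56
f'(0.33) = 1.66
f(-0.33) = -3.22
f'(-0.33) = 0.34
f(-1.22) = -2.73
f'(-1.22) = -1.44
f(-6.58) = 33.72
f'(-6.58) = -12.16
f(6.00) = 39.00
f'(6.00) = 13.00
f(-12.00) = 129.00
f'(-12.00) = -23.00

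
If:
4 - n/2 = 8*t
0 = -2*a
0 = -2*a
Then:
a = 0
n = 8 - 16*t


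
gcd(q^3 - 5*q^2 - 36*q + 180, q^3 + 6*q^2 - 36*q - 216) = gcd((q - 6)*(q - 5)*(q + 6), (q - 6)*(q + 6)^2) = q^2 - 36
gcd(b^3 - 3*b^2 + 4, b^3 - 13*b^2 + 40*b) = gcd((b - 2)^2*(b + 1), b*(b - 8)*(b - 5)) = 1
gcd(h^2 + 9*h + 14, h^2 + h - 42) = h + 7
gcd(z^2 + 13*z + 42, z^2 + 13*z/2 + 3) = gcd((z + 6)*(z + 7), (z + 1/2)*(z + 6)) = z + 6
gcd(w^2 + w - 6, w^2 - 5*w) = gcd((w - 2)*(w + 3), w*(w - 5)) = 1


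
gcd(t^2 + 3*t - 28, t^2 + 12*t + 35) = t + 7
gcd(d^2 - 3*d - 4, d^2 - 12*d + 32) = d - 4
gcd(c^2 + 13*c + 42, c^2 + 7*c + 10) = 1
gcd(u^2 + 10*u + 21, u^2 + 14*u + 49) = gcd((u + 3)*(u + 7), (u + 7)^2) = u + 7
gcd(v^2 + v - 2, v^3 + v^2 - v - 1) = v - 1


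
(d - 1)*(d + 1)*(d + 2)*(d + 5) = d^4 + 7*d^3 + 9*d^2 - 7*d - 10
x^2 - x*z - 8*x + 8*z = (x - 8)*(x - z)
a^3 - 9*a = a*(a - 3)*(a + 3)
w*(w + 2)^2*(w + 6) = w^4 + 10*w^3 + 28*w^2 + 24*w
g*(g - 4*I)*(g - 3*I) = g^3 - 7*I*g^2 - 12*g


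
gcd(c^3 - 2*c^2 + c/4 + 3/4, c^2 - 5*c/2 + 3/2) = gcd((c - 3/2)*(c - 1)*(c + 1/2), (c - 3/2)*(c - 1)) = c^2 - 5*c/2 + 3/2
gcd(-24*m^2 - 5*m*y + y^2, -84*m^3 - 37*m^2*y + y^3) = 3*m + y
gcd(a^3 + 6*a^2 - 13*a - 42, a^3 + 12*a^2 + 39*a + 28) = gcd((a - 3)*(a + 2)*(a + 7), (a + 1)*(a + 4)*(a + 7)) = a + 7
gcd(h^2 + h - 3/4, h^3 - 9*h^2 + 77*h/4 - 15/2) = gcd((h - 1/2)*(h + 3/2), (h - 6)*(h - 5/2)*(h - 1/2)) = h - 1/2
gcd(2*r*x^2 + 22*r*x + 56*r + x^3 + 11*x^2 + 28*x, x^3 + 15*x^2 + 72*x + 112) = x^2 + 11*x + 28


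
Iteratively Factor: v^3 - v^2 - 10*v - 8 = (v + 1)*(v^2 - 2*v - 8) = (v - 4)*(v + 1)*(v + 2)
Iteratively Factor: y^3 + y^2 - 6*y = (y)*(y^2 + y - 6) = y*(y + 3)*(y - 2)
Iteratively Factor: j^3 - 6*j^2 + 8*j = (j)*(j^2 - 6*j + 8) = j*(j - 4)*(j - 2)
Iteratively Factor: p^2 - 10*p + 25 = (p - 5)*(p - 5)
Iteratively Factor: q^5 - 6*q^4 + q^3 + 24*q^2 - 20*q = (q - 1)*(q^4 - 5*q^3 - 4*q^2 + 20*q) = (q - 1)*(q + 2)*(q^3 - 7*q^2 + 10*q) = (q - 5)*(q - 1)*(q + 2)*(q^2 - 2*q) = (q - 5)*(q - 2)*(q - 1)*(q + 2)*(q)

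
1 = 1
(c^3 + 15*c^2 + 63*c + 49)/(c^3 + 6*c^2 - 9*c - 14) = (c + 7)/(c - 2)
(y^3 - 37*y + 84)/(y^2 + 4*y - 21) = y - 4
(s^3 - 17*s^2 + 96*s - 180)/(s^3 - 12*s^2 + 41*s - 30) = (s - 6)/(s - 1)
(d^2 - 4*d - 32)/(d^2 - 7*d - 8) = (d + 4)/(d + 1)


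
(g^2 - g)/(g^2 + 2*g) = (g - 1)/(g + 2)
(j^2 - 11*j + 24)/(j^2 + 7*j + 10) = (j^2 - 11*j + 24)/(j^2 + 7*j + 10)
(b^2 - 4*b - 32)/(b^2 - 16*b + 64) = (b + 4)/(b - 8)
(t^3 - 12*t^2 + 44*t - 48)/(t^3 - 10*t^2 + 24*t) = (t - 2)/t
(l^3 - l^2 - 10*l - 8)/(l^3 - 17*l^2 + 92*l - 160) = (l^2 + 3*l + 2)/(l^2 - 13*l + 40)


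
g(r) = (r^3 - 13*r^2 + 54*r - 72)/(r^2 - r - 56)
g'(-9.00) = -22.84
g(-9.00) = -68.82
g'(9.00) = -2.04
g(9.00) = 5.62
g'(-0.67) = -1.41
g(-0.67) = 2.08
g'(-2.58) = -3.90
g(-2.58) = 6.74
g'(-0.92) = -1.61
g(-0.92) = 2.46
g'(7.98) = -6666.09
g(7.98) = -130.99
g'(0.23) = -0.87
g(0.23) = 1.07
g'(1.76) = -0.31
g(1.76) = 0.22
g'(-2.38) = -3.49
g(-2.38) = 6.00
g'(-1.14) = -1.81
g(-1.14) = 2.84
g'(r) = (1 - 2*r)*(r^3 - 13*r^2 + 54*r - 72)/(r^2 - r - 56)^2 + (3*r^2 - 26*r + 54)/(r^2 - r - 56) = (r^4 - 2*r^3 - 209*r^2 + 1600*r - 3096)/(r^4 - 2*r^3 - 111*r^2 + 112*r + 3136)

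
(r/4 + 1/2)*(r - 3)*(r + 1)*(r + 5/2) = r^4/4 + 5*r^3/8 - 7*r^2/4 - 47*r/8 - 15/4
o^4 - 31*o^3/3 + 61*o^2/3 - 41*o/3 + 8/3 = (o - 8)*(o - 1)^2*(o - 1/3)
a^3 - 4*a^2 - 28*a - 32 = (a - 8)*(a + 2)^2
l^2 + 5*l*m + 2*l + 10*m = (l + 2)*(l + 5*m)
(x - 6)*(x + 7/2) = x^2 - 5*x/2 - 21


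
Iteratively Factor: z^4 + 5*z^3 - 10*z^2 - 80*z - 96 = (z + 3)*(z^3 + 2*z^2 - 16*z - 32) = (z + 3)*(z + 4)*(z^2 - 2*z - 8) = (z + 2)*(z + 3)*(z + 4)*(z - 4)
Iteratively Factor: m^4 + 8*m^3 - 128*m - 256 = (m + 4)*(m^3 + 4*m^2 - 16*m - 64) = (m - 4)*(m + 4)*(m^2 + 8*m + 16) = (m - 4)*(m + 4)^2*(m + 4)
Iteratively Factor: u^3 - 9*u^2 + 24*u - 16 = (u - 4)*(u^2 - 5*u + 4) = (u - 4)*(u - 1)*(u - 4)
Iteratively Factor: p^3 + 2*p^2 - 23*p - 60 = (p + 3)*(p^2 - p - 20) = (p + 3)*(p + 4)*(p - 5)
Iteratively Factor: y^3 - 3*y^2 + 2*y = (y)*(y^2 - 3*y + 2) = y*(y - 1)*(y - 2)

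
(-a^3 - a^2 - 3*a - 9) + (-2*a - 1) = -a^3 - a^2 - 5*a - 10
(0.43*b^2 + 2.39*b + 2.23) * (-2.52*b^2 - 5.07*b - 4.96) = -1.0836*b^4 - 8.2029*b^3 - 19.8697*b^2 - 23.1605*b - 11.0608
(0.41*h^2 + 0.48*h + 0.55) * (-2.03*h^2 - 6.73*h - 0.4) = -0.8323*h^4 - 3.7337*h^3 - 4.5109*h^2 - 3.8935*h - 0.22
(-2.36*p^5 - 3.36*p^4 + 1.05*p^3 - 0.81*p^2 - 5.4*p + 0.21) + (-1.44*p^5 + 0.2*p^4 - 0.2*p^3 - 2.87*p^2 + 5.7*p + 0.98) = -3.8*p^5 - 3.16*p^4 + 0.85*p^3 - 3.68*p^2 + 0.3*p + 1.19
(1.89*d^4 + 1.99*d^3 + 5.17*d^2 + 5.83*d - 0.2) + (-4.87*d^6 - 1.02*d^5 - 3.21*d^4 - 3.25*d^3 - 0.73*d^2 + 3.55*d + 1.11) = -4.87*d^6 - 1.02*d^5 - 1.32*d^4 - 1.26*d^3 + 4.44*d^2 + 9.38*d + 0.91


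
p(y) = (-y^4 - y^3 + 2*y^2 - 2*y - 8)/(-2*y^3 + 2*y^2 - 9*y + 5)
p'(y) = (6*y^2 - 4*y + 9)*(-y^4 - y^3 + 2*y^2 - 2*y - 8)/(-2*y^3 + 2*y^2 - 9*y + 5)^2 + (-4*y^3 - 3*y^2 + 4*y - 2)/(-2*y^3 + 2*y^2 - 9*y + 5) = (2*y^6 - 4*y^5 + 29*y^4 - 10*y^3 - 77*y^2 + 52*y - 82)/(4*y^6 - 8*y^5 + 40*y^4 - 56*y^3 + 101*y^2 - 90*y + 25)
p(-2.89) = -0.32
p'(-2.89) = 0.36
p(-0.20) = -1.09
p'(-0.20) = -2.01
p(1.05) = 2.25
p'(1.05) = -4.38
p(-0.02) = -1.54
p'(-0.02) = -3.09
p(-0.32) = -0.88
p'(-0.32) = -1.59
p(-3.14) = -0.42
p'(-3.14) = 0.40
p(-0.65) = -0.47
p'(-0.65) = -0.93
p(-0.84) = -0.32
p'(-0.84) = -0.68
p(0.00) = -1.60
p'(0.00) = -3.28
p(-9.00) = -3.32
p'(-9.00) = 0.51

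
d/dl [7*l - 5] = 7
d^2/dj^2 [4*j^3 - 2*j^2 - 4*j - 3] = 24*j - 4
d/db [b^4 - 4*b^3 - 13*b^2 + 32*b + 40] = 4*b^3 - 12*b^2 - 26*b + 32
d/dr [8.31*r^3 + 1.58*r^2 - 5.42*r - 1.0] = 24.93*r^2 + 3.16*r - 5.42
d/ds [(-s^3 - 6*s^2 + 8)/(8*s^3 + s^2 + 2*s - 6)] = (47*s^4 - 4*s^3 - 186*s^2 + 56*s - 16)/(64*s^6 + 16*s^5 + 33*s^4 - 92*s^3 - 8*s^2 - 24*s + 36)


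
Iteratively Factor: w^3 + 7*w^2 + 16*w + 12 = (w + 3)*(w^2 + 4*w + 4) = (w + 2)*(w + 3)*(w + 2)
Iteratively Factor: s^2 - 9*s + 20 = (s - 5)*(s - 4)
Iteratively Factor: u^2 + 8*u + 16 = (u + 4)*(u + 4)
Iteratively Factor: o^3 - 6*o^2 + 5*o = (o - 5)*(o^2 - o) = o*(o - 5)*(o - 1)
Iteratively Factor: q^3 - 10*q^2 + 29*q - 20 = (q - 5)*(q^2 - 5*q + 4) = (q - 5)*(q - 1)*(q - 4)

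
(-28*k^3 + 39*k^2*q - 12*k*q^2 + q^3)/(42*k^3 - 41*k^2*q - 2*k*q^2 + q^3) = (-4*k + q)/(6*k + q)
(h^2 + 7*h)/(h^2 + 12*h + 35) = h/(h + 5)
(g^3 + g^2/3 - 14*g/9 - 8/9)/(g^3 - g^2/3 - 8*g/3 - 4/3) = (g - 4/3)/(g - 2)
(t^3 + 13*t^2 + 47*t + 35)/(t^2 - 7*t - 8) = (t^2 + 12*t + 35)/(t - 8)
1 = 1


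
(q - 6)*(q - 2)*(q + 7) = q^3 - q^2 - 44*q + 84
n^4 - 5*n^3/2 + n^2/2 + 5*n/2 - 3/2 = (n - 3/2)*(n - 1)^2*(n + 1)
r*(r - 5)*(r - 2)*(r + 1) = r^4 - 6*r^3 + 3*r^2 + 10*r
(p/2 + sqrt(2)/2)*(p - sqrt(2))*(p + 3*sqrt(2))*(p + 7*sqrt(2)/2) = p^4/2 + 13*sqrt(2)*p^3/4 + 19*p^2/2 - 13*sqrt(2)*p/2 - 21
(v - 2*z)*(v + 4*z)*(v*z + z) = v^3*z + 2*v^2*z^2 + v^2*z - 8*v*z^3 + 2*v*z^2 - 8*z^3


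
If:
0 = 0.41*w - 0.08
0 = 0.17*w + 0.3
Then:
No Solution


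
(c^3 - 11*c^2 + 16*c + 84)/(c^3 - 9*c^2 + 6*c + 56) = (c - 6)/(c - 4)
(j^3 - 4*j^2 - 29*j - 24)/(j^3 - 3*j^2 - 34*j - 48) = (j + 1)/(j + 2)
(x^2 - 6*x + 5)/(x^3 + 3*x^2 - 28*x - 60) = (x - 1)/(x^2 + 8*x + 12)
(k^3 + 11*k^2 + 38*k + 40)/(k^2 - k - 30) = (k^2 + 6*k + 8)/(k - 6)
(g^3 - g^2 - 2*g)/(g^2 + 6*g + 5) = g*(g - 2)/(g + 5)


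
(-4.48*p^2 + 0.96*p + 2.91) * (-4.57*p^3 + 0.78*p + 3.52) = 20.4736*p^5 - 4.3872*p^4 - 16.7931*p^3 - 15.0208*p^2 + 5.649*p + 10.2432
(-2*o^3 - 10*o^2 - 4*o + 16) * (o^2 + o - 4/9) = -2*o^5 - 12*o^4 - 118*o^3/9 + 148*o^2/9 + 160*o/9 - 64/9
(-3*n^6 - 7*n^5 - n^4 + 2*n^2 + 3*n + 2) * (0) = 0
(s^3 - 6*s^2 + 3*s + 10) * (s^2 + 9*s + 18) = s^5 + 3*s^4 - 33*s^3 - 71*s^2 + 144*s + 180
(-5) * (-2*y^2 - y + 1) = 10*y^2 + 5*y - 5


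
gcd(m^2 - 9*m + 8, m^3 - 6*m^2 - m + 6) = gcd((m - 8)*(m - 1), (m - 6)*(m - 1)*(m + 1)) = m - 1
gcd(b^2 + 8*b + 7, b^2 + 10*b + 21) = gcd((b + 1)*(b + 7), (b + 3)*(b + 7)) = b + 7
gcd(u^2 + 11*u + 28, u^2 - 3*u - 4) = 1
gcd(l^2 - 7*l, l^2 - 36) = 1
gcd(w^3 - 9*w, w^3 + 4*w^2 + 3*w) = w^2 + 3*w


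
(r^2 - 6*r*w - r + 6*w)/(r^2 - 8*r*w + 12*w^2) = (r - 1)/(r - 2*w)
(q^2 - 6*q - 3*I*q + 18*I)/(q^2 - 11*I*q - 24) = (q - 6)/(q - 8*I)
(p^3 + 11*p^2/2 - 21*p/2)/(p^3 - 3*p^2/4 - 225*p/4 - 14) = 2*p*(2*p - 3)/(4*p^2 - 31*p - 8)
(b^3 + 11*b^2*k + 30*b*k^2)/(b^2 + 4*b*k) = (b^2 + 11*b*k + 30*k^2)/(b + 4*k)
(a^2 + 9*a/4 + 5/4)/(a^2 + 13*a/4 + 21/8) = 2*(4*a^2 + 9*a + 5)/(8*a^2 + 26*a + 21)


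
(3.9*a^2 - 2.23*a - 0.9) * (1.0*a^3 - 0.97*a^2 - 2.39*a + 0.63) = 3.9*a^5 - 6.013*a^4 - 8.0579*a^3 + 8.6597*a^2 + 0.7461*a - 0.567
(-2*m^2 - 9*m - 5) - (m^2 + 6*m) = -3*m^2 - 15*m - 5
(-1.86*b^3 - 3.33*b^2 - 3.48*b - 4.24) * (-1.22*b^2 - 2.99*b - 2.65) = 2.2692*b^5 + 9.624*b^4 + 19.1313*b^3 + 24.4025*b^2 + 21.8996*b + 11.236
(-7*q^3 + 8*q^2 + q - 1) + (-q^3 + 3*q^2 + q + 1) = -8*q^3 + 11*q^2 + 2*q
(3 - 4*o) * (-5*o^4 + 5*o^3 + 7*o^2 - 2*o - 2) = 20*o^5 - 35*o^4 - 13*o^3 + 29*o^2 + 2*o - 6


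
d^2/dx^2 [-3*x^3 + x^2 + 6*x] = 2 - 18*x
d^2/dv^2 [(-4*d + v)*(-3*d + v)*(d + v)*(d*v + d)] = 2*d*(5*d^2 - 18*d*v - 6*d + 6*v^2 + 3*v)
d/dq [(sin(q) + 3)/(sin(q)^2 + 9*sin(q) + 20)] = (-6*sin(q) + cos(q)^2 - 8)*cos(q)/(sin(q)^2 + 9*sin(q) + 20)^2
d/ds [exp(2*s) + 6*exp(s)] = 2*(exp(s) + 3)*exp(s)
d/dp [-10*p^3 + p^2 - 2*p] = -30*p^2 + 2*p - 2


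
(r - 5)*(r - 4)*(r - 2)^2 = r^4 - 13*r^3 + 60*r^2 - 116*r + 80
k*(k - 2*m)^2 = k^3 - 4*k^2*m + 4*k*m^2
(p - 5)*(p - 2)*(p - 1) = p^3 - 8*p^2 + 17*p - 10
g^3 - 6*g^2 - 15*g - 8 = (g - 8)*(g + 1)^2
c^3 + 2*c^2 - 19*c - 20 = (c - 4)*(c + 1)*(c + 5)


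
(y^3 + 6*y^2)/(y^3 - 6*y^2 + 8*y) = y*(y + 6)/(y^2 - 6*y + 8)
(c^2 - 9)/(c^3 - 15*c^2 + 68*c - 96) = (c + 3)/(c^2 - 12*c + 32)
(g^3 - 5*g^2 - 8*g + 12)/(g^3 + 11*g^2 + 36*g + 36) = (g^2 - 7*g + 6)/(g^2 + 9*g + 18)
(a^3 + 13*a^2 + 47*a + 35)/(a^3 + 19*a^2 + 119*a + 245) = (a + 1)/(a + 7)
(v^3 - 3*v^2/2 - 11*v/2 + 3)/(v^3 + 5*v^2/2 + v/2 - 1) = (v - 3)/(v + 1)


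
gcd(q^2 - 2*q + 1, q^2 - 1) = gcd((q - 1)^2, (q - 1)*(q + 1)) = q - 1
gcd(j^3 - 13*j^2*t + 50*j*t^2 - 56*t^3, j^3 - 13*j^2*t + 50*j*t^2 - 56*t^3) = -j^3 + 13*j^2*t - 50*j*t^2 + 56*t^3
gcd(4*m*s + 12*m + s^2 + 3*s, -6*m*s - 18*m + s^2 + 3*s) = s + 3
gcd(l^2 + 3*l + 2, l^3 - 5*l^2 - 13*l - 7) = l + 1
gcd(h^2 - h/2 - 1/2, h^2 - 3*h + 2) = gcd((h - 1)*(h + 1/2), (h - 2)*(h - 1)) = h - 1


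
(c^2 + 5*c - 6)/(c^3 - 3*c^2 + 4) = (c^2 + 5*c - 6)/(c^3 - 3*c^2 + 4)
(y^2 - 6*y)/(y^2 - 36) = y/(y + 6)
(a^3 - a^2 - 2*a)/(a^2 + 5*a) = (a^2 - a - 2)/(a + 5)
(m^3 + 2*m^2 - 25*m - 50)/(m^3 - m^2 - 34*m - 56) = (m^2 - 25)/(m^2 - 3*m - 28)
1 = 1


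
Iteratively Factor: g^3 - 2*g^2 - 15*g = (g - 5)*(g^2 + 3*g) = g*(g - 5)*(g + 3)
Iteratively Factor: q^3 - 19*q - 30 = (q - 5)*(q^2 + 5*q + 6) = (q - 5)*(q + 3)*(q + 2)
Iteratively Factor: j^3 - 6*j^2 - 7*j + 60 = (j - 5)*(j^2 - j - 12) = (j - 5)*(j - 4)*(j + 3)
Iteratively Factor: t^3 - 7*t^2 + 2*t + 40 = (t - 5)*(t^2 - 2*t - 8) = (t - 5)*(t - 4)*(t + 2)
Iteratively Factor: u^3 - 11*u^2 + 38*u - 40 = (u - 5)*(u^2 - 6*u + 8) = (u - 5)*(u - 4)*(u - 2)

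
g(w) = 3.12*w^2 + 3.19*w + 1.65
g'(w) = 6.24*w + 3.19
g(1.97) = 20.04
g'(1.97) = 15.48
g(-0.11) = 1.34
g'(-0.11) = 2.50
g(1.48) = 13.21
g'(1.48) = 12.43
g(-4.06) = 40.13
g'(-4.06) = -22.14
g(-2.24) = 10.16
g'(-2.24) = -10.79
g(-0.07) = 1.44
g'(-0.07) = 2.75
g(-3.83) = 35.20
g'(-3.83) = -20.71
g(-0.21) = 1.12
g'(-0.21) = 1.88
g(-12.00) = 412.65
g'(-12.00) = -71.69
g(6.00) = 133.11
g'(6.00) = 40.63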